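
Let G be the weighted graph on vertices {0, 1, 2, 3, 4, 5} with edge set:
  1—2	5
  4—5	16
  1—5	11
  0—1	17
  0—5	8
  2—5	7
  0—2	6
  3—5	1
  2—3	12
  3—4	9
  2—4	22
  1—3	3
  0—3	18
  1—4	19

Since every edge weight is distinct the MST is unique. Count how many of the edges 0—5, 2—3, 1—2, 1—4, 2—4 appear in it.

1

Sort edges by weight, then run Kruskal:
3—5 (1): add. Components now {0} {1} {2} {3,5} {4}
1—3 (3): add. Components now {0} {1,3,5} {2} {4}
1—2 (5): add. Components now {0} {1,2,3,5} {4}
0—2 (6): add. Components now {0,1,2,3,5} {4}
2—5 (7): skip — 2 and 5 already connected.
0—5 (8): skip — 0 and 5 already connected.
3—4 (9): add. Components now {0,1,2,3,4,5}
MST edge set: {3—5, 1—3, 1—2, 0—2, 3—4}.
Of the listed edges, {1—2} are in the MST → 1.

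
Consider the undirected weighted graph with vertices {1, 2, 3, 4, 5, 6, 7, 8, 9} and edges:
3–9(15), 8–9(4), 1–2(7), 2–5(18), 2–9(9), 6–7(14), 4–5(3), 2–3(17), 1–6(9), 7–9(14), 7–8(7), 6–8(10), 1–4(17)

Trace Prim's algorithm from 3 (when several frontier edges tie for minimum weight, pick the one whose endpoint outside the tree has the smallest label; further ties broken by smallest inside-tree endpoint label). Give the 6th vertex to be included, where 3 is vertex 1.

1

Prim, starting at 3.
Step 1: cheapest edge leaving the tree is 3–9 (15); add 9.
Step 2: cheapest edge leaving the tree is 8–9 (4); add 8.
Step 3: cheapest edge leaving the tree is 7–8 (7); add 7.
Step 4: cheapest edge leaving the tree is 2–9 (9); add 2.
Step 5: cheapest edge leaving the tree is 1–2 (7); add 1.
Step 6: cheapest edge leaving the tree is 1–6 (9); add 6.
Step 7: cheapest edge leaving the tree is 1–4 (17); add 4.
Step 8: cheapest edge leaving the tree is 4–5 (3); add 5.
Vertex order: 3, 9, 8, 7, 2, 1, 6, 4, 5. The 6th vertex is 1.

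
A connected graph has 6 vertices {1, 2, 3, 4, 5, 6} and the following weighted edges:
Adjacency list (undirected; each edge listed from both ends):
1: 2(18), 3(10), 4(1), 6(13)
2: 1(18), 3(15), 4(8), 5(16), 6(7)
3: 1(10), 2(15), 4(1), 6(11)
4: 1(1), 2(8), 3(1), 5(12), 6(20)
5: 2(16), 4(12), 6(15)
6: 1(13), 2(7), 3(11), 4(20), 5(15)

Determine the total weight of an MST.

29

Prim's algorithm from 4:
Step 1: cheapest edge leaving the tree is 1-4 (1); add 1.
Step 2: cheapest edge leaving the tree is 3-4 (1); add 3.
Step 3: cheapest edge leaving the tree is 2-4 (8); add 2.
Step 4: cheapest edge leaving the tree is 2-6 (7); add 6.
Step 5: cheapest edge leaving the tree is 4-5 (12); add 5.
MST edges: 1-4, 3-4, 2-4, 2-6, 4-5; total weight 1+1+8+7+12 = 29.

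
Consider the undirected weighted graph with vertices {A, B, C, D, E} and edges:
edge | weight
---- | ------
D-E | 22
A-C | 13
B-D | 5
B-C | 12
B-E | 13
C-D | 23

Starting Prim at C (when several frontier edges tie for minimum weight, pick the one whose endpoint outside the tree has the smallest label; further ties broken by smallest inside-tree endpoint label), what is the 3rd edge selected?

A-C

Grow the tree from C using Prim:
Step 1: cheapest edge leaving the tree is B-C (12); add B.
Step 2: cheapest edge leaving the tree is B-D (5); add D.
Step 3: cheapest edge leaving the tree is A-C (13); add A.
Step 4: cheapest edge leaving the tree is B-E (13); add E.
The 3rd edge added is A-C.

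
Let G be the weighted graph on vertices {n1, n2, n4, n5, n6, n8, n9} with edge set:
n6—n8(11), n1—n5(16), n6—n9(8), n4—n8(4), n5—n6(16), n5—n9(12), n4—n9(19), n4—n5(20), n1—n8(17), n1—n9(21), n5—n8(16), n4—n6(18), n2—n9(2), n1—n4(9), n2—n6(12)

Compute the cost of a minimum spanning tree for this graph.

Grow the tree from n4 using Prim:
Step 1: cheapest edge leaving the tree is n4—n8 (4); add n8.
Step 2: cheapest edge leaving the tree is n1—n4 (9); add n1.
Step 3: cheapest edge leaving the tree is n6—n8 (11); add n6.
Step 4: cheapest edge leaving the tree is n6—n9 (8); add n9.
Step 5: cheapest edge leaving the tree is n2—n9 (2); add n2.
Step 6: cheapest edge leaving the tree is n5—n9 (12); add n5.
MST edges: n4—n8, n1—n4, n6—n8, n6—n9, n2—n9, n5—n9; total weight 4+9+11+8+2+12 = 46.

46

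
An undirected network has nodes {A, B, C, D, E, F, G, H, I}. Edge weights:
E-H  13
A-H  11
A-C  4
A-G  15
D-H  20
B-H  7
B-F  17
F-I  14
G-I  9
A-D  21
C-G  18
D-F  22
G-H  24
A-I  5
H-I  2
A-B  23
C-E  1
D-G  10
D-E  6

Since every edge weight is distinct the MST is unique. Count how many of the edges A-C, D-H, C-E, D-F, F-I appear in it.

Kruskal: consider edges lightest-first.
C-E (1): add — endpoints in different components.
H-I (2): add — endpoints in different components.
A-C (4): add — endpoints in different components.
A-I (5): add — endpoints in different components.
D-E (6): add — endpoints in different components.
B-H (7): add — endpoints in different components.
G-I (9): add — endpoints in different components.
D-G (10): skip — D and G already connected.
A-H (11): skip — A and H already connected.
E-H (13): skip — E and H already connected.
F-I (14): add — endpoints in different components.
MST edge set: {C-E, H-I, A-C, A-I, D-E, B-H, G-I, F-I}.
Of the listed edges, {A-C, C-E, F-I} are in the MST → 3.

3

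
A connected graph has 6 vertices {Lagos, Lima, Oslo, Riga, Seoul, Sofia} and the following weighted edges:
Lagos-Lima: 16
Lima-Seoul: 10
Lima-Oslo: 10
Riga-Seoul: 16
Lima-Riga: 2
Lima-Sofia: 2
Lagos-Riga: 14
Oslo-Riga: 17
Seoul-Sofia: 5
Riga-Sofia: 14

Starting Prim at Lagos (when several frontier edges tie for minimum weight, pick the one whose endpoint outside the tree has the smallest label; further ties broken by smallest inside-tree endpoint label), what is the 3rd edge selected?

Grow the tree from Lagos using Prim:
Step 1: cheapest edge leaving the tree is Lagos-Riga (14); add Riga.
Step 2: cheapest edge leaving the tree is Lima-Riga (2); add Lima.
Step 3: cheapest edge leaving the tree is Lima-Sofia (2); add Sofia.
Step 4: cheapest edge leaving the tree is Seoul-Sofia (5); add Seoul.
Step 5: cheapest edge leaving the tree is Lima-Oslo (10); add Oslo.
The 3rd edge added is Lima-Sofia.

Lima-Sofia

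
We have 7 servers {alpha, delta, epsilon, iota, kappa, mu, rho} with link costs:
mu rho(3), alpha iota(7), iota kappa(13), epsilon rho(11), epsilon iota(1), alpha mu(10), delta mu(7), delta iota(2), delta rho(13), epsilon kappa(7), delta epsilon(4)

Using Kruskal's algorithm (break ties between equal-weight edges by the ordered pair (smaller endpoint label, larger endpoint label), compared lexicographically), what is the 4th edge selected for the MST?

Kruskal's algorithm — process edges by increasing weight (ties by edge label):
epsilon iota (1): add — endpoints in different components.
delta iota (2): add — endpoints in different components.
mu rho (3): add — endpoints in different components.
delta epsilon (4): skip — delta and epsilon already connected.
alpha iota (7): add — endpoints in different components.
delta mu (7): add — endpoints in different components.
epsilon kappa (7): add — endpoints in different components.
The 4th edge added is alpha iota.

alpha-iota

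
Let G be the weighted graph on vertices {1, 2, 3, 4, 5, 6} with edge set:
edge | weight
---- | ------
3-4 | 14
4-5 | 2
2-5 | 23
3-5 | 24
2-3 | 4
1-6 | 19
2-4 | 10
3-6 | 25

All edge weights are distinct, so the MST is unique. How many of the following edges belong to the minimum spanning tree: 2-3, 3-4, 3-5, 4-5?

Sort edges by weight, then run Kruskal:
4-5 (2): add. Components now {1} {2} {3} {4,5} {6}
2-3 (4): add. Components now {1} {2,3} {4,5} {6}
2-4 (10): add. Components now {1} {2,3,4,5} {6}
3-4 (14): skip — 3 and 4 already connected.
1-6 (19): add. Components now {1,6} {2,3,4,5}
2-5 (23): skip — 2 and 5 already connected.
3-5 (24): skip — 3 and 5 already connected.
3-6 (25): add. Components now {1,2,3,4,5,6}
MST edge set: {4-5, 2-3, 2-4, 1-6, 3-6}.
Of the listed edges, {2-3, 4-5} are in the MST → 2.

2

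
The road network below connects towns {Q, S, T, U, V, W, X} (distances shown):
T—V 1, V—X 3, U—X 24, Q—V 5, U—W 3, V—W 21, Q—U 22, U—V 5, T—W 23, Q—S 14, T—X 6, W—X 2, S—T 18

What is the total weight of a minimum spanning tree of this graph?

28

Grow the tree from T using Prim:
Step 1: frontier [T—V 1, T—X 6, S—T 18, T—W 23] → take T—V (1); add V.
Step 2: frontier [T—X 6, S—T 18, T—W 23, V—X 3, Q—V 5, U—V 5, V—W 21] → take V—X (3); add X.
Step 3: frontier [S—T 18, T—W 23, Q—V 5, U—V 5, V—W 21, W—X 2, U—X 24] → take W—X (2); add W.
Step 4: frontier [S—T 18, Q—V 5, U—V 5, U—W 3, U—X 24] → take U—W (3); add U.
Step 5: frontier [S—T 18, Q—U 22, Q—V 5] → take Q—V (5); add Q.
Step 6: frontier [Q—S 14, S—T 18] → take Q—S (14); add S.
MST edges: T—V, V—X, W—X, U—W, Q—V, Q—S; total weight 1+3+2+3+5+14 = 28.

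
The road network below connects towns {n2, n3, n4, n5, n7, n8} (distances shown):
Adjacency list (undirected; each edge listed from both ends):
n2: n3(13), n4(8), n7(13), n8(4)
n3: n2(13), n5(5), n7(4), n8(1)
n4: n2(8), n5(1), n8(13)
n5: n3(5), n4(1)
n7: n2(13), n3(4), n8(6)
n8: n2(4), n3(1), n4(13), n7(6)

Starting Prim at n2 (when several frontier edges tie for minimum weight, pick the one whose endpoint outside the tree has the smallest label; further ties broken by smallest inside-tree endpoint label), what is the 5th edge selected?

n4-n5

Prim, starting at n2.
Step 1: cheapest edge leaving the tree is n2-n8 (4); add n8.
Step 2: cheapest edge leaving the tree is n3-n8 (1); add n3.
Step 3: cheapest edge leaving the tree is n3-n7 (4); add n7.
Step 4: cheapest edge leaving the tree is n3-n5 (5); add n5.
Step 5: cheapest edge leaving the tree is n4-n5 (1); add n4.
The 5th edge added is n4-n5.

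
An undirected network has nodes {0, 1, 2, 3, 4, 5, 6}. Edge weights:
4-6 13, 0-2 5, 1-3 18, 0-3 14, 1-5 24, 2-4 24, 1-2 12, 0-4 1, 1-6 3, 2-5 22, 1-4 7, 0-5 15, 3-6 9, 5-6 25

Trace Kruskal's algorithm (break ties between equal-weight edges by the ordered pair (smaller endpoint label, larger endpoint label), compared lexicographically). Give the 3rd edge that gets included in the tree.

0-2

Sort edges by weight, then run Kruskal:
0-4 (1): add. Components now {0,4} {1} {2} {3} {5} {6}
1-6 (3): add. Components now {0,4} {1,6} {2} {3} {5}
0-2 (5): add. Components now {0,2,4} {1,6} {3} {5}
1-4 (7): add. Components now {0,1,2,4,6} {3} {5}
3-6 (9): add. Components now {0,1,2,3,4,6} {5}
1-2 (12): skip — 1 and 2 already connected.
4-6 (13): skip — 4 and 6 already connected.
0-3 (14): skip — 0 and 3 already connected.
0-5 (15): add. Components now {0,1,2,3,4,5,6}
The 3rd edge added is 0-2.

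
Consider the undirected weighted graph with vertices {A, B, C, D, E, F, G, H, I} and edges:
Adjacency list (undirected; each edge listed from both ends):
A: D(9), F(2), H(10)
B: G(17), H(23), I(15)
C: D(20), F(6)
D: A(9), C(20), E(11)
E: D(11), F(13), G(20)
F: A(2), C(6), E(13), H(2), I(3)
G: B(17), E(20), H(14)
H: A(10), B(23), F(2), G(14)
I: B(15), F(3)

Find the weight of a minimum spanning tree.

Prim's algorithm from A:
Step 1: cheapest edge leaving the tree is A—F (2); add F.
Step 2: cheapest edge leaving the tree is F—H (2); add H.
Step 3: cheapest edge leaving the tree is F—I (3); add I.
Step 4: cheapest edge leaving the tree is C—F (6); add C.
Step 5: cheapest edge leaving the tree is A—D (9); add D.
Step 6: cheapest edge leaving the tree is D—E (11); add E.
Step 7: cheapest edge leaving the tree is G—H (14); add G.
Step 8: cheapest edge leaving the tree is B—I (15); add B.
MST edges: A—F, F—H, F—I, C—F, A—D, D—E, G—H, B—I; total weight 2+2+3+6+9+11+14+15 = 62.

62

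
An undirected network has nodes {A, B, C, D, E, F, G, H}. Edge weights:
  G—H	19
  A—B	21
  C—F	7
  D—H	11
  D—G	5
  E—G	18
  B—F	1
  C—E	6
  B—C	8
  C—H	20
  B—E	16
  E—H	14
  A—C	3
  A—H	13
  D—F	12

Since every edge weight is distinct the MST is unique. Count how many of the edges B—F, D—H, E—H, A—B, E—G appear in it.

Kruskal: consider edges lightest-first.
B—F (1): add — endpoints in different components.
A—C (3): add — endpoints in different components.
D—G (5): add — endpoints in different components.
C—E (6): add — endpoints in different components.
C—F (7): add — endpoints in different components.
B—C (8): skip — B and C already connected.
D—H (11): add — endpoints in different components.
D—F (12): add — endpoints in different components.
MST edge set: {B—F, A—C, D—G, C—E, C—F, D—H, D—F}.
Of the listed edges, {B—F, D—H} are in the MST → 2.

2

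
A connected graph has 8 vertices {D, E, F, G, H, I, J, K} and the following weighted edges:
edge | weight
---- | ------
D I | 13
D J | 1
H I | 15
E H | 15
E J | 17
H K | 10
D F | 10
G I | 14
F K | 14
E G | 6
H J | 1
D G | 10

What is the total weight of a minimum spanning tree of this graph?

Kruskal: consider edges lightest-first.
D J (1): add — endpoints in different components.
H J (1): add — endpoints in different components.
E G (6): add — endpoints in different components.
D F (10): add — endpoints in different components.
D G (10): add — endpoints in different components.
H K (10): add — endpoints in different components.
D I (13): add — endpoints in different components.
MST edges: D J, H J, E G, D F, D G, H K, D I; total weight 1+1+6+10+10+10+13 = 51.

51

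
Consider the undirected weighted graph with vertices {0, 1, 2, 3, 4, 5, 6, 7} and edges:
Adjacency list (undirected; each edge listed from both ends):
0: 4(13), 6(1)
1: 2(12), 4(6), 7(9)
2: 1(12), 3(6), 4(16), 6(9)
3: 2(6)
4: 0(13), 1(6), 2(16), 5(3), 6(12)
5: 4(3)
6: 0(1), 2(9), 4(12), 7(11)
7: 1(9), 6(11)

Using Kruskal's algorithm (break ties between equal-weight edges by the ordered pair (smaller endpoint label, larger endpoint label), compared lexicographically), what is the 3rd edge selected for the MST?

1-4

Kruskal: consider edges lightest-first.
0–6 (1): add — endpoints in different components.
4–5 (3): add — endpoints in different components.
1–4 (6): add — endpoints in different components.
2–3 (6): add — endpoints in different components.
1–7 (9): add — endpoints in different components.
2–6 (9): add — endpoints in different components.
6–7 (11): add — endpoints in different components.
The 3rd edge added is 1–4.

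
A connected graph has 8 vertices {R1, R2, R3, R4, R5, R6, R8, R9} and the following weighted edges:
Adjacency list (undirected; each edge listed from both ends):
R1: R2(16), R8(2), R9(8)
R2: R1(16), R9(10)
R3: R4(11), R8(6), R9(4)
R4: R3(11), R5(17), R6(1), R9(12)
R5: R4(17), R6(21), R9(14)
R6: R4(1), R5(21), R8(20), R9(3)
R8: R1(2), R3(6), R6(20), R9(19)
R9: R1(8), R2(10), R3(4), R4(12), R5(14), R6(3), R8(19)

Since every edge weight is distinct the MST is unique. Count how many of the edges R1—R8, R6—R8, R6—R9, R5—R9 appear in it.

Sort edges by weight, then run Kruskal:
R4—R6 (1): add — endpoints in different components.
R1—R8 (2): add — endpoints in different components.
R6—R9 (3): add — endpoints in different components.
R3—R9 (4): add — endpoints in different components.
R3—R8 (6): add — endpoints in different components.
R1—R9 (8): skip — R9 and R1 already connected.
R2—R9 (10): add — endpoints in different components.
R3—R4 (11): skip — R3 and R4 already connected.
R4—R9 (12): skip — R9 and R4 already connected.
R5—R9 (14): add — endpoints in different components.
MST edge set: {R4—R6, R1—R8, R6—R9, R3—R9, R3—R8, R2—R9, R5—R9}.
Of the listed edges, {R1—R8, R6—R9, R5—R9} are in the MST → 3.

3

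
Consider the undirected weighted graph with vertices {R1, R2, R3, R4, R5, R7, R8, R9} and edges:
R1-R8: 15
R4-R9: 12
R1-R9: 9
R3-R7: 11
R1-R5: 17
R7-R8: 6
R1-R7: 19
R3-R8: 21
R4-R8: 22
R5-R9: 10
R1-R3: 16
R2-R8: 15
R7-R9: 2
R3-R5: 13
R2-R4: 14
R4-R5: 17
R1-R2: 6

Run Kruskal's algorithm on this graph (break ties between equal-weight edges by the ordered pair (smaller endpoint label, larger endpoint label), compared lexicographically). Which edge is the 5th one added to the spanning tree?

Kruskal: consider edges lightest-first.
R7-R9 (2): add — endpoints in different components.
R1-R2 (6): add — endpoints in different components.
R7-R8 (6): add — endpoints in different components.
R1-R9 (9): add — endpoints in different components.
R5-R9 (10): add — endpoints in different components.
R3-R7 (11): add — endpoints in different components.
R4-R9 (12): add — endpoints in different components.
The 5th edge added is R5-R9.

R5-R9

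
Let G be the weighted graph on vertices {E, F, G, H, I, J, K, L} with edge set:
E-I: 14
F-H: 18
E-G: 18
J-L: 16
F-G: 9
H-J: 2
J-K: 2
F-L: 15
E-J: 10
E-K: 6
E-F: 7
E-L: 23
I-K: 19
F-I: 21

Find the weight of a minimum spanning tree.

Grow the tree from L using Prim:
Step 1: frontier [F-L 15, J-L 16, E-L 23] → take F-L (15); add F.
Step 2: frontier [E-F 7, F-G 9, F-H 18, F-I 21, J-L 16, E-L 23] → take E-F (7); add E.
Step 3: frontier [E-K 6, E-J 10, E-I 14, E-G 18, F-G 9, F-H 18, F-I 21, J-L 16] → take E-K (6); add K.
Step 4: frontier [E-J 10, E-I 14, E-G 18, F-G 9, F-H 18, F-I 21, J-K 2, I-K 19, J-L 16] → take J-K (2); add J.
Step 5: frontier [E-I 14, E-G 18, F-G 9, F-H 18, F-I 21, H-J 2, I-K 19] → take H-J (2); add H.
Step 6: frontier [E-I 14, E-G 18, F-G 9, F-I 21, I-K 19] → take F-G (9); add G.
Step 7: frontier [E-I 14, F-I 21, I-K 19] → take E-I (14); add I.
MST edges: F-L, E-F, E-K, J-K, H-J, F-G, E-I; total weight 15+7+6+2+2+9+14 = 55.

55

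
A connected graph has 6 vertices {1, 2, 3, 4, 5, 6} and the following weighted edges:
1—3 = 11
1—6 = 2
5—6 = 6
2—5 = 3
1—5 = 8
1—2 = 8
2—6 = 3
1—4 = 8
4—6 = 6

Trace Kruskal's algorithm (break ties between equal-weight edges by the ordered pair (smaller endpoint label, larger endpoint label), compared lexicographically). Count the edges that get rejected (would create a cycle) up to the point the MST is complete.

4

Kruskal: consider edges lightest-first.
1—6 (2): add — endpoints in different components.
2—5 (3): add — endpoints in different components.
2—6 (3): add — endpoints in different components.
4—6 (6): add — endpoints in different components.
5—6 (6): skip — 5 and 6 already connected.
1—2 (8): skip — 1 and 2 already connected.
1—4 (8): skip — 1 and 4 already connected.
1—5 (8): skip — 1 and 5 already connected.
1—3 (11): add — endpoints in different components.
Edges rejected before the tree was complete: 4.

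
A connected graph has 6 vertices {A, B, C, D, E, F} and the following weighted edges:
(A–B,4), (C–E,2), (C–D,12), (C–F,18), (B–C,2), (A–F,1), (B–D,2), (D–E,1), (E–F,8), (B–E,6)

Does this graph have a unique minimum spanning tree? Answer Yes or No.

No

Sort edges by weight, then run Kruskal:
A–F (1): add — endpoints in different components.
D–E (1): add — endpoints in different components.
B–C (2): add — endpoints in different components.
B–D (2): add — endpoints in different components.
C–E (2): skip — C and E already connected.
A–B (4): add — endpoints in different components.
Non-tree edge C–E has weight 2, equal to the heaviest edge on its tree cycle — swapping gives another MST of the same weight. Not unique.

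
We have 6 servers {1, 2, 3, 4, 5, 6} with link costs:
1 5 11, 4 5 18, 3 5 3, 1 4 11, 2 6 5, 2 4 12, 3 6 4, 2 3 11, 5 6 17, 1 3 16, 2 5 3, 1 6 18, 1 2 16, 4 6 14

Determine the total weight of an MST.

32

Prim, starting at 5.
Step 1: cheapest edge leaving the tree is 2 5 (3); add 2.
Step 2: cheapest edge leaving the tree is 3 5 (3); add 3.
Step 3: cheapest edge leaving the tree is 3 6 (4); add 6.
Step 4: cheapest edge leaving the tree is 1 5 (11); add 1.
Step 5: cheapest edge leaving the tree is 1 4 (11); add 4.
MST edges: 2 5, 3 5, 3 6, 1 5, 1 4; total weight 3+3+4+11+11 = 32.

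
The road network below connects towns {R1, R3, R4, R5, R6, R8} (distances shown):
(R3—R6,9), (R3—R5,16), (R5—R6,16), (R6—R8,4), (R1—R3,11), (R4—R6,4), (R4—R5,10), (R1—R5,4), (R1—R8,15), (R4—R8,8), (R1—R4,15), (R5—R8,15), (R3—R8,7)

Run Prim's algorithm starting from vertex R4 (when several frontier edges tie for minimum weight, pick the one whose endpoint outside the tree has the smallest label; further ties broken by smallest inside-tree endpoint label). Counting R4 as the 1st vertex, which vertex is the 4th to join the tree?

R3

Grow the tree from R4 using Prim:
Step 1: cheapest edge leaving the tree is R4—R6 (4); add R6.
Step 2: cheapest edge leaving the tree is R6—R8 (4); add R8.
Step 3: cheapest edge leaving the tree is R3—R8 (7); add R3.
Step 4: cheapest edge leaving the tree is R4—R5 (10); add R5.
Step 5: cheapest edge leaving the tree is R1—R5 (4); add R1.
Vertex order: R4, R6, R8, R3, R5, R1. The 4th vertex is R3.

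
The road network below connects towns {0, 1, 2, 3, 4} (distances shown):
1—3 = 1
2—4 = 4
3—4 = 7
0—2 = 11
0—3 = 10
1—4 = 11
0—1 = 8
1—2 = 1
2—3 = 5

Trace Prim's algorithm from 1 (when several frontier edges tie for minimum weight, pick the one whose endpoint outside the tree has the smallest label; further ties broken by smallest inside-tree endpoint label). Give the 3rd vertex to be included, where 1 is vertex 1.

Prim, starting at 1.
Step 1: cheapest edge leaving the tree is 1—2 (1); add 2.
Step 2: cheapest edge leaving the tree is 1—3 (1); add 3.
Step 3: cheapest edge leaving the tree is 2—4 (4); add 4.
Step 4: cheapest edge leaving the tree is 0—1 (8); add 0.
Vertex order: 1, 2, 3, 4, 0. The 3rd vertex is 3.

3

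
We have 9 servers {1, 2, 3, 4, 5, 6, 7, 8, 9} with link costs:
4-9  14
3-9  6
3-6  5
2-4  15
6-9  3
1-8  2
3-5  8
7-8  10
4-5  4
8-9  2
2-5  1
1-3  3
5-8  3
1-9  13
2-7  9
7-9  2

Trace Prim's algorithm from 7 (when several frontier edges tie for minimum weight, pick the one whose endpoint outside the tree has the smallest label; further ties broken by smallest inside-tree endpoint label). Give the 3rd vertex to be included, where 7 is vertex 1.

Prim's algorithm from 7:
Step 1: cheapest edge leaving the tree is 7-9 (2); add 9.
Step 2: cheapest edge leaving the tree is 8-9 (2); add 8.
Step 3: cheapest edge leaving the tree is 1-8 (2); add 1.
Step 4: cheapest edge leaving the tree is 1-3 (3); add 3.
Step 5: cheapest edge leaving the tree is 5-8 (3); add 5.
Step 6: cheapest edge leaving the tree is 2-5 (1); add 2.
Step 7: cheapest edge leaving the tree is 6-9 (3); add 6.
Step 8: cheapest edge leaving the tree is 4-5 (4); add 4.
Vertex order: 7, 9, 8, 1, 3, 5, 2, 6, 4. The 3rd vertex is 8.

8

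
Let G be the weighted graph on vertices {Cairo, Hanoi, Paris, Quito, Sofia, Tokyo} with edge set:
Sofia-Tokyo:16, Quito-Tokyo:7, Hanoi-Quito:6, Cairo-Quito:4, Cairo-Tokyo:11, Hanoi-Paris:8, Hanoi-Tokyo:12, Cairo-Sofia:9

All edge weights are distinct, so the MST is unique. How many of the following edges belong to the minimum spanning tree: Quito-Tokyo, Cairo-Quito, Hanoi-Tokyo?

2

Kruskal: consider edges lightest-first.
Cairo-Quito (4): add — endpoints in different components.
Hanoi-Quito (6): add — endpoints in different components.
Quito-Tokyo (7): add — endpoints in different components.
Hanoi-Paris (8): add — endpoints in different components.
Cairo-Sofia (9): add — endpoints in different components.
MST edge set: {Cairo-Quito, Hanoi-Quito, Quito-Tokyo, Hanoi-Paris, Cairo-Sofia}.
Of the listed edges, {Quito-Tokyo, Cairo-Quito} are in the MST → 2.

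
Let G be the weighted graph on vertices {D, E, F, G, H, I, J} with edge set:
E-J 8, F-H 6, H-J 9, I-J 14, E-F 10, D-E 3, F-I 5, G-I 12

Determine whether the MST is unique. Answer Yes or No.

Sort edges by weight, then run Kruskal:
D-E (3): add — endpoints in different components.
F-I (5): add — endpoints in different components.
F-H (6): add — endpoints in different components.
E-J (8): add — endpoints in different components.
H-J (9): add — endpoints in different components.
E-F (10): skip — E and F already connected.
G-I (12): add — endpoints in different components.
Every non-tree edge has weight strictly greater than the heaviest edge on the tree path between its endpoints, so the MST is unique.

Yes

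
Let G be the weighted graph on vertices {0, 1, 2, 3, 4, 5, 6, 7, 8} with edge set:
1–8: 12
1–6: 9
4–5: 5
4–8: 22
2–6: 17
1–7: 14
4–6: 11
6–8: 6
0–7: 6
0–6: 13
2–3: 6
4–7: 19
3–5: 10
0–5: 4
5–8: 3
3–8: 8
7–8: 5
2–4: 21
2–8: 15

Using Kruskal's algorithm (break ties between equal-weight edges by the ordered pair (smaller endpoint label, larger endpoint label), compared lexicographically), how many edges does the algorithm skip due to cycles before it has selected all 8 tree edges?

Sort edges by weight, then run Kruskal:
5–8 (3): add — endpoints in different components.
0–5 (4): add — endpoints in different components.
4–5 (5): add — endpoints in different components.
7–8 (5): add — endpoints in different components.
0–7 (6): skip — 0 and 7 already connected.
2–3 (6): add — endpoints in different components.
6–8 (6): add — endpoints in different components.
3–8 (8): add — endpoints in different components.
1–6 (9): add — endpoints in different components.
Edges rejected before the tree was complete: 1.

1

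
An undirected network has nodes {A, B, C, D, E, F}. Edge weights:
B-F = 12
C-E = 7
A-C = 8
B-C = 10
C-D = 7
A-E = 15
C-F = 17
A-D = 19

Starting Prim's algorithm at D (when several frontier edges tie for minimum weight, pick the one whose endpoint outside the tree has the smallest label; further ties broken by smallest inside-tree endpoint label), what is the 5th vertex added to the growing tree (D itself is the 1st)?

B

Prim, starting at D.
Step 1: frontier [C-D 7, A-D 19] → take C-D (7); add C.
Step 2: frontier [C-E 7, A-C 8, B-C 10, C-F 17, A-D 19] → take C-E (7); add E.
Step 3: frontier [A-C 8, B-C 10, C-F 17, A-D 19, A-E 15] → take A-C (8); add A.
Step 4: frontier [B-C 10, C-F 17] → take B-C (10); add B.
Step 5: frontier [B-F 12, C-F 17] → take B-F (12); add F.
Vertex order: D, C, E, A, B, F. The 5th vertex is B.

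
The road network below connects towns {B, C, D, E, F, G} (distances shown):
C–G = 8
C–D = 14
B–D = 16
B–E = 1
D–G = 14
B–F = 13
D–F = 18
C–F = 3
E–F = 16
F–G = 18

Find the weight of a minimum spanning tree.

Prim's algorithm from B:
Step 1: cheapest edge leaving the tree is B–E (1); add E.
Step 2: cheapest edge leaving the tree is B–F (13); add F.
Step 3: cheapest edge leaving the tree is C–F (3); add C.
Step 4: cheapest edge leaving the tree is C–G (8); add G.
Step 5: cheapest edge leaving the tree is C–D (14); add D.
MST edges: B–E, B–F, C–F, C–G, C–D; total weight 1+13+3+8+14 = 39.

39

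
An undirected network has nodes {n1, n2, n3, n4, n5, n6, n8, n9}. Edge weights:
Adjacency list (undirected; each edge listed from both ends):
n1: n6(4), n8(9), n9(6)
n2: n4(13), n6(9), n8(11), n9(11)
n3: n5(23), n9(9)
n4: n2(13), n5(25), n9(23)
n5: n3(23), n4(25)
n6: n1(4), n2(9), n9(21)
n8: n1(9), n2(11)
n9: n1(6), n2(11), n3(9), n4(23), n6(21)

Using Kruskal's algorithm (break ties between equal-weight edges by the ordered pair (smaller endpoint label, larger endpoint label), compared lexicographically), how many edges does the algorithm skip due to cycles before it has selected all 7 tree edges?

3

Kruskal: consider edges lightest-first.
n1–n6 (4): add — endpoints in different components.
n1–n9 (6): add — endpoints in different components.
n1–n8 (9): add — endpoints in different components.
n2–n6 (9): add — endpoints in different components.
n3–n9 (9): add — endpoints in different components.
n2–n8 (11): skip — n8 and n2 already connected.
n2–n9 (11): skip — n2 and n9 already connected.
n2–n4 (13): add — endpoints in different components.
n6–n9 (21): skip — n6 and n9 already connected.
n3–n5 (23): add — endpoints in different components.
Edges rejected before the tree was complete: 3.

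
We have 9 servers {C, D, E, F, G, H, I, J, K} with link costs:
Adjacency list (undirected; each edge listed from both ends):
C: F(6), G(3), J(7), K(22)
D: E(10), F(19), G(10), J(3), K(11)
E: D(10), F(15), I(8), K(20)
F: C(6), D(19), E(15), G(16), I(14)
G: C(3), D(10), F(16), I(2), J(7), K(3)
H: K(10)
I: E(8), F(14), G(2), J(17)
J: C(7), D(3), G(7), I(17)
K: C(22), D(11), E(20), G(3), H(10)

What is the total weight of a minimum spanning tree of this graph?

42

Prim, starting at F.
Step 1: cheapest edge leaving the tree is C–F (6); add C.
Step 2: cheapest edge leaving the tree is C–G (3); add G.
Step 3: cheapest edge leaving the tree is G–I (2); add I.
Step 4: cheapest edge leaving the tree is G–K (3); add K.
Step 5: cheapest edge leaving the tree is C–J (7); add J.
Step 6: cheapest edge leaving the tree is D–J (3); add D.
Step 7: cheapest edge leaving the tree is E–I (8); add E.
Step 8: cheapest edge leaving the tree is H–K (10); add H.
MST edges: C–F, C–G, G–I, G–K, C–J, D–J, E–I, H–K; total weight 6+3+2+3+7+3+8+10 = 42.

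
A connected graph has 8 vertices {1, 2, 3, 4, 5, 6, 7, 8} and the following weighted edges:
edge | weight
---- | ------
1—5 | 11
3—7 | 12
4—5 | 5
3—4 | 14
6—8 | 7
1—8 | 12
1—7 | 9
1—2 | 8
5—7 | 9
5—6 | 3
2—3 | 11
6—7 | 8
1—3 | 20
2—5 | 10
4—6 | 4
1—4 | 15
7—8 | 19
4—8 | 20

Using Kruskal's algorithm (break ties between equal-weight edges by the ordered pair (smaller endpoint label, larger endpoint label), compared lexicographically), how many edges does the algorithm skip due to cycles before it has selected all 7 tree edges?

Kruskal's algorithm — process edges by increasing weight (ties by edge label):
5—6 (3): add — endpoints in different components.
4—6 (4): add — endpoints in different components.
4—5 (5): skip — 4 and 5 already connected.
6—8 (7): add — endpoints in different components.
1—2 (8): add — endpoints in different components.
6—7 (8): add — endpoints in different components.
1—7 (9): add — endpoints in different components.
5—7 (9): skip — 5 and 7 already connected.
2—5 (10): skip — 2 and 5 already connected.
1—5 (11): skip — 1 and 5 already connected.
2—3 (11): add — endpoints in different components.
Edges rejected before the tree was complete: 4.

4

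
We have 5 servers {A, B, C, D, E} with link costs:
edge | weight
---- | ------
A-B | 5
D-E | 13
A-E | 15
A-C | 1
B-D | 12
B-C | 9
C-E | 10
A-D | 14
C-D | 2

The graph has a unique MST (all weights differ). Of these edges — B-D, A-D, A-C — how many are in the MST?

1

Kruskal's algorithm — process edges by increasing weight (ties by edge label):
A-C (1): add — endpoints in different components.
C-D (2): add — endpoints in different components.
A-B (5): add — endpoints in different components.
B-C (9): skip — B and C already connected.
C-E (10): add — endpoints in different components.
MST edge set: {A-C, C-D, A-B, C-E}.
Of the listed edges, {A-C} are in the MST → 1.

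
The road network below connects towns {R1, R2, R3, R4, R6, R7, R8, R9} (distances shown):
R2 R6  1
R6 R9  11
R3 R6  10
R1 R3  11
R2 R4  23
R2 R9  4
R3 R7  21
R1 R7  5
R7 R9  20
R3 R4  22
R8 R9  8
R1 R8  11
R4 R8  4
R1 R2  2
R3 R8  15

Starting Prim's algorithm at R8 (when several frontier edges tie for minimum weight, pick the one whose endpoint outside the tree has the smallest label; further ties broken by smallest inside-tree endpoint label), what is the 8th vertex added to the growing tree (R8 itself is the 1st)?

Grow the tree from R8 using Prim:
Step 1: cheapest edge leaving the tree is R4 R8 (4); add R4.
Step 2: cheapest edge leaving the tree is R8 R9 (8); add R9.
Step 3: cheapest edge leaving the tree is R2 R9 (4); add R2.
Step 4: cheapest edge leaving the tree is R2 R6 (1); add R6.
Step 5: cheapest edge leaving the tree is R1 R2 (2); add R1.
Step 6: cheapest edge leaving the tree is R1 R7 (5); add R7.
Step 7: cheapest edge leaving the tree is R3 R6 (10); add R3.
Vertex order: R8, R4, R9, R2, R6, R1, R7, R3. The 8th vertex is R3.

R3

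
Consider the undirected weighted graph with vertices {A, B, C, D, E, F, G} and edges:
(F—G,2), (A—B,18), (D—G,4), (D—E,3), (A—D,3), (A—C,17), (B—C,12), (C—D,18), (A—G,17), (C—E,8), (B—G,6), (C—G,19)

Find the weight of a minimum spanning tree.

Grow the tree from E using Prim:
Step 1: frontier [D—E 3, C—E 8] → take D—E (3); add D.
Step 2: frontier [A—D 3, D—G 4, C—D 18, C—E 8] → take A—D (3); add A.
Step 3: frontier [A—C 17, A—G 17, A—B 18, D—G 4, C—D 18, C—E 8] → take D—G (4); add G.
Step 4: frontier [A—C 17, A—B 18, C—D 18, C—E 8, F—G 2, B—G 6, C—G 19] → take F—G (2); add F.
Step 5: frontier [A—C 17, A—B 18, C—D 18, C—E 8, B—G 6, C—G 19] → take B—G (6); add B.
Step 6: frontier [A—C 17, B—C 12, C—D 18, C—E 8, C—G 19] → take C—E (8); add C.
MST edges: D—E, A—D, D—G, F—G, B—G, C—E; total weight 3+3+4+2+6+8 = 26.

26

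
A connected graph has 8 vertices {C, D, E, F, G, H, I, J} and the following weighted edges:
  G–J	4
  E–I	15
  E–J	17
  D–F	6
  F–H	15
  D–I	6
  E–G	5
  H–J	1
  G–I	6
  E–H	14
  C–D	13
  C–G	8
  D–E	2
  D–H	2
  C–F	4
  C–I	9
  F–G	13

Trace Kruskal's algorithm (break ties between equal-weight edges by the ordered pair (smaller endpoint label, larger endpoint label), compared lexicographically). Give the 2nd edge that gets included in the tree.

Sort edges by weight, then run Kruskal:
H–J (1): add — endpoints in different components.
D–E (2): add — endpoints in different components.
D–H (2): add — endpoints in different components.
C–F (4): add — endpoints in different components.
G–J (4): add — endpoints in different components.
E–G (5): skip — E and G already connected.
D–F (6): add — endpoints in different components.
D–I (6): add — endpoints in different components.
The 2nd edge added is D–E.

D-E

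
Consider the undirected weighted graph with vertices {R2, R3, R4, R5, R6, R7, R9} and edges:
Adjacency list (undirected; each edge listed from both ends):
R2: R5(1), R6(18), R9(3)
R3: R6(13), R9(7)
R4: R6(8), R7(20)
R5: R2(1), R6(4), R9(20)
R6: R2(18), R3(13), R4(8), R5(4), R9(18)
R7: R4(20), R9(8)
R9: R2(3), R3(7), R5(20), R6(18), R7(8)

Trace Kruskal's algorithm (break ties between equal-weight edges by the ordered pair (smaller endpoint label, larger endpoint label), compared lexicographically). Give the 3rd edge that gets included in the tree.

R5-R6

Kruskal's algorithm — process edges by increasing weight (ties by edge label):
R2–R5 (1): add — endpoints in different components.
R2–R9 (3): add — endpoints in different components.
R5–R6 (4): add — endpoints in different components.
R3–R9 (7): add — endpoints in different components.
R4–R6 (8): add — endpoints in different components.
R7–R9 (8): add — endpoints in different components.
The 3rd edge added is R5–R6.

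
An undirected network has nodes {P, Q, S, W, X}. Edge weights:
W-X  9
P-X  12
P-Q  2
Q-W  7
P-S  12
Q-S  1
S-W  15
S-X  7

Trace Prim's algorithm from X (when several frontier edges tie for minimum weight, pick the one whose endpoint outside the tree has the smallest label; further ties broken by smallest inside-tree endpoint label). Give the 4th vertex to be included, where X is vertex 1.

P

Grow the tree from X using Prim:
Step 1: frontier [S-X 7, W-X 9, P-X 12] → take S-X (7); add S.
Step 2: frontier [Q-S 1, P-S 12, S-W 15, W-X 9, P-X 12] → take Q-S (1); add Q.
Step 3: frontier [P-Q 2, Q-W 7, P-S 12, S-W 15, W-X 9, P-X 12] → take P-Q (2); add P.
Step 4: frontier [Q-W 7, S-W 15, W-X 9] → take Q-W (7); add W.
Vertex order: X, S, Q, P, W. The 4th vertex is P.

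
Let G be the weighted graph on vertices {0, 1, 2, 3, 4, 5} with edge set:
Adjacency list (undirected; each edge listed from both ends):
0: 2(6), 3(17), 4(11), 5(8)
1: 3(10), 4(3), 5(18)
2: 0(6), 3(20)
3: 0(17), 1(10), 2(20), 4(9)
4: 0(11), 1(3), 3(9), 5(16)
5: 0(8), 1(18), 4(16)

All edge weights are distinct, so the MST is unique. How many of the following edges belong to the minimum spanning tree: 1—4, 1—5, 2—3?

1

Sort edges by weight, then run Kruskal:
1—4 (3): add. Components now {0} {1,4} {2} {3} {5}
0—2 (6): add. Components now {0,2} {1,4} {3} {5}
0—5 (8): add. Components now {0,2,5} {1,4} {3}
3—4 (9): add. Components now {0,2,5} {1,3,4}
1—3 (10): skip — 1 and 3 already connected.
0—4 (11): add. Components now {0,1,2,3,4,5}
MST edge set: {1—4, 0—2, 0—5, 3—4, 0—4}.
Of the listed edges, {1—4} are in the MST → 1.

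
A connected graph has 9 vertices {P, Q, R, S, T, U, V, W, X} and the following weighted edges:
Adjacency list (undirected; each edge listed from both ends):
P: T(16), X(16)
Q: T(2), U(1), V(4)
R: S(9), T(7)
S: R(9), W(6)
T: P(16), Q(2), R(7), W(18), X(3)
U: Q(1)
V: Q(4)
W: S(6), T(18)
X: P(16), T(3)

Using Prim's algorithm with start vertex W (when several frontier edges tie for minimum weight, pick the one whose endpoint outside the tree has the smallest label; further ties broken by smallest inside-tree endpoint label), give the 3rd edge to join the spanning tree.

Prim, starting at W.
Step 1: frontier [S-W 6, T-W 18] → take S-W (6); add S.
Step 2: frontier [R-S 9, T-W 18] → take R-S (9); add R.
Step 3: frontier [R-T 7, T-W 18] → take R-T (7); add T.
Step 4: frontier [Q-T 2, T-X 3, P-T 16] → take Q-T (2); add Q.
Step 5: frontier [Q-U 1, Q-V 4, T-X 3, P-T 16] → take Q-U (1); add U.
Step 6: frontier [Q-V 4, T-X 3, P-T 16] → take T-X (3); add X.
Step 7: frontier [Q-V 4, P-T 16, P-X 16] → take Q-V (4); add V.
Step 8: frontier [P-T 16, P-X 16] → take P-T (16); add P.
The 3rd edge added is R-T.

R-T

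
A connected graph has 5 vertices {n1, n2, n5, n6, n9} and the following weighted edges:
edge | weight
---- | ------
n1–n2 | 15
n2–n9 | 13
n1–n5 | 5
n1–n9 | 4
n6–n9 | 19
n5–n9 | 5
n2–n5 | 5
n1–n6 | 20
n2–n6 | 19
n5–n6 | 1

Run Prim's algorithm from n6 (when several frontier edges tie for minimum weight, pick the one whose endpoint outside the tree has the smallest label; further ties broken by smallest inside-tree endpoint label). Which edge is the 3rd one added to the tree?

n1-n9

Prim's algorithm from n6:
Step 1: frontier [n5–n6 1, n2–n6 19, n6–n9 19, n1–n6 20] → take n5–n6 (1); add n5.
Step 2: frontier [n1–n5 5, n2–n5 5, n5–n9 5, n2–n6 19, n6–n9 19, n1–n6 20] → take n1–n5 (5); add n1.
Step 3: frontier [n1–n9 4, n1–n2 15, n2–n5 5, n5–n9 5, n2–n6 19, n6–n9 19] → take n1–n9 (4); add n9.
Step 4: frontier [n1–n2 15, n2–n5 5, n2–n6 19, n2–n9 13] → take n2–n5 (5); add n2.
The 3rd edge added is n1–n9.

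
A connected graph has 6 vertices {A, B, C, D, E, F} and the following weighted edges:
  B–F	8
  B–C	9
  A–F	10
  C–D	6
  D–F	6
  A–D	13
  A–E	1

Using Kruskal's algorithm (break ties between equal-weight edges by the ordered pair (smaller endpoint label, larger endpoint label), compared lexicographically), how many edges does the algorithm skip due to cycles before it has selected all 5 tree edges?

Kruskal's algorithm — process edges by increasing weight (ties by edge label):
A–E (1): add. Components now {A,E} {B} {C} {D} {F}
C–D (6): add. Components now {A,E} {B} {C,D} {F}
D–F (6): add. Components now {A,E} {B} {C,D,F}
B–F (8): add. Components now {A,E} {B,C,D,F}
B–C (9): skip — B and C already connected.
A–F (10): add. Components now {A,B,C,D,E,F}
Edges rejected before the tree was complete: 1.

1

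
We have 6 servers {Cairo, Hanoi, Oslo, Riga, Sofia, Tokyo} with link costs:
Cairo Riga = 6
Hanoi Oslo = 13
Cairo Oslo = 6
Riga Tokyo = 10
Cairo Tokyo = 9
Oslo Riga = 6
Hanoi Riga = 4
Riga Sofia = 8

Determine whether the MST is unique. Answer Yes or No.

No

Sort edges by weight, then run Kruskal:
Hanoi Riga (4): add. Components now {Cairo} {Tokyo} {Hanoi,Riga} {Oslo} {Sofia}
Cairo Oslo (6): add. Components now {Cairo,Oslo} {Tokyo} {Hanoi,Riga} {Sofia}
Cairo Riga (6): add. Components now {Cairo,Hanoi,Oslo,Riga} {Tokyo} {Sofia}
Oslo Riga (6): skip — Riga and Oslo already connected.
Riga Sofia (8): add. Components now {Cairo,Hanoi,Oslo,Riga,Sofia} {Tokyo}
Cairo Tokyo (9): add. Components now {Cairo,Hanoi,Oslo,Riga,Sofia,Tokyo}
Non-tree edge Oslo Riga has weight 6, equal to the heaviest edge on its tree cycle — swapping gives another MST of the same weight. Not unique.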